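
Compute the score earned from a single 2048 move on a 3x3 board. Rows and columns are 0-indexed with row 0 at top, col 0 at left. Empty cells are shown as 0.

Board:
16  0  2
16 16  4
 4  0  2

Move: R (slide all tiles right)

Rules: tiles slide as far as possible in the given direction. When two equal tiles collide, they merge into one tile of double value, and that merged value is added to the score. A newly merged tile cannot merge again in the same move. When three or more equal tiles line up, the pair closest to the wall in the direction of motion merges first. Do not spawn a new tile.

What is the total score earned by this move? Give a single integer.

Slide right:
row 0: [16, 0, 2] -> [0, 16, 2]  score +0 (running 0)
row 1: [16, 16, 4] -> [0, 32, 4]  score +32 (running 32)
row 2: [4, 0, 2] -> [0, 4, 2]  score +0 (running 32)
Board after move:
 0 16  2
 0 32  4
 0  4  2

Answer: 32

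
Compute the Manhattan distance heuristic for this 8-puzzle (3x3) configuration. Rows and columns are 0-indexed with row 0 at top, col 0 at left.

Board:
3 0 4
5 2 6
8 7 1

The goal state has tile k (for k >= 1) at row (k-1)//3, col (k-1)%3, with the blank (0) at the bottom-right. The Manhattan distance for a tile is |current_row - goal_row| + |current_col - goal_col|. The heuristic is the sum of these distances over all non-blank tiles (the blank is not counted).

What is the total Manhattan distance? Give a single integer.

Answer: 13

Derivation:
Tile 3: at (0,0), goal (0,2), distance |0-0|+|0-2| = 2
Tile 4: at (0,2), goal (1,0), distance |0-1|+|2-0| = 3
Tile 5: at (1,0), goal (1,1), distance |1-1|+|0-1| = 1
Tile 2: at (1,1), goal (0,1), distance |1-0|+|1-1| = 1
Tile 6: at (1,2), goal (1,2), distance |1-1|+|2-2| = 0
Tile 8: at (2,0), goal (2,1), distance |2-2|+|0-1| = 1
Tile 7: at (2,1), goal (2,0), distance |2-2|+|1-0| = 1
Tile 1: at (2,2), goal (0,0), distance |2-0|+|2-0| = 4
Sum: 2 + 3 + 1 + 1 + 0 + 1 + 1 + 4 = 13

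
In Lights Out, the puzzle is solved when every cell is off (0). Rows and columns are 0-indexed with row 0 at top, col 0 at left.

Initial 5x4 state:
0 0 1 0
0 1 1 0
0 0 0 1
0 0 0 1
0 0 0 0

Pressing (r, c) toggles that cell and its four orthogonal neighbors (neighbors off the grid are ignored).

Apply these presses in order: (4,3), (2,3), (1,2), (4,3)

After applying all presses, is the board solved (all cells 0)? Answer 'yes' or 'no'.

After press 1 at (4,3):
0 0 1 0
0 1 1 0
0 0 0 1
0 0 0 0
0 0 1 1

After press 2 at (2,3):
0 0 1 0
0 1 1 1
0 0 1 0
0 0 0 1
0 0 1 1

After press 3 at (1,2):
0 0 0 0
0 0 0 0
0 0 0 0
0 0 0 1
0 0 1 1

After press 4 at (4,3):
0 0 0 0
0 0 0 0
0 0 0 0
0 0 0 0
0 0 0 0

Lights still on: 0

Answer: yes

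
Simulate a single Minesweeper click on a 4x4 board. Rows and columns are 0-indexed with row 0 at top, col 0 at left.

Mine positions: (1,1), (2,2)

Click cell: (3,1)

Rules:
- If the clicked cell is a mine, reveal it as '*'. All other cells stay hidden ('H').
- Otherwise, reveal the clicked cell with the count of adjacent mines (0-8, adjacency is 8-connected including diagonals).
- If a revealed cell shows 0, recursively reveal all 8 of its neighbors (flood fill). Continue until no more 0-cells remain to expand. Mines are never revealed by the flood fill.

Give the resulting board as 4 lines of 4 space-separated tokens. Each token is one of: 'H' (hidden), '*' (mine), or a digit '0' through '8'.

H H H H
H H H H
H H H H
H 1 H H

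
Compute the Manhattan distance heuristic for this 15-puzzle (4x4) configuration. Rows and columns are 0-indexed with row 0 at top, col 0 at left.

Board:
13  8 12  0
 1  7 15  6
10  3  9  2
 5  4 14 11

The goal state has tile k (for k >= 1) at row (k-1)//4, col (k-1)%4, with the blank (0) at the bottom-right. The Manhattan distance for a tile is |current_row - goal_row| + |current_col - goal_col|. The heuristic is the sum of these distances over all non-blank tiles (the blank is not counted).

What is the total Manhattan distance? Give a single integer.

Tile 13: at (0,0), goal (3,0), distance |0-3|+|0-0| = 3
Tile 8: at (0,1), goal (1,3), distance |0-1|+|1-3| = 3
Tile 12: at (0,2), goal (2,3), distance |0-2|+|2-3| = 3
Tile 1: at (1,0), goal (0,0), distance |1-0|+|0-0| = 1
Tile 7: at (1,1), goal (1,2), distance |1-1|+|1-2| = 1
Tile 15: at (1,2), goal (3,2), distance |1-3|+|2-2| = 2
Tile 6: at (1,3), goal (1,1), distance |1-1|+|3-1| = 2
Tile 10: at (2,0), goal (2,1), distance |2-2|+|0-1| = 1
Tile 3: at (2,1), goal (0,2), distance |2-0|+|1-2| = 3
Tile 9: at (2,2), goal (2,0), distance |2-2|+|2-0| = 2
Tile 2: at (2,3), goal (0,1), distance |2-0|+|3-1| = 4
Tile 5: at (3,0), goal (1,0), distance |3-1|+|0-0| = 2
Tile 4: at (3,1), goal (0,3), distance |3-0|+|1-3| = 5
Tile 14: at (3,2), goal (3,1), distance |3-3|+|2-1| = 1
Tile 11: at (3,3), goal (2,2), distance |3-2|+|3-2| = 2
Sum: 3 + 3 + 3 + 1 + 1 + 2 + 2 + 1 + 3 + 2 + 4 + 2 + 5 + 1 + 2 = 35

Answer: 35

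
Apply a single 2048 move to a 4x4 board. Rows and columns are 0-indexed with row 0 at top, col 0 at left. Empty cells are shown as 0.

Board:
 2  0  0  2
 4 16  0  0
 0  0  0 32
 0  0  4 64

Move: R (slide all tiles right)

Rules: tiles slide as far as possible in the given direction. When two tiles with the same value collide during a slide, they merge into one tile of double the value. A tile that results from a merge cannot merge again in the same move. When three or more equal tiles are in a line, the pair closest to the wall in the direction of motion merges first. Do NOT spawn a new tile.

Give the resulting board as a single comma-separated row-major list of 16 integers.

Answer: 0, 0, 0, 4, 0, 0, 4, 16, 0, 0, 0, 32, 0, 0, 4, 64

Derivation:
Slide right:
row 0: [2, 0, 0, 2] -> [0, 0, 0, 4]
row 1: [4, 16, 0, 0] -> [0, 0, 4, 16]
row 2: [0, 0, 0, 32] -> [0, 0, 0, 32]
row 3: [0, 0, 4, 64] -> [0, 0, 4, 64]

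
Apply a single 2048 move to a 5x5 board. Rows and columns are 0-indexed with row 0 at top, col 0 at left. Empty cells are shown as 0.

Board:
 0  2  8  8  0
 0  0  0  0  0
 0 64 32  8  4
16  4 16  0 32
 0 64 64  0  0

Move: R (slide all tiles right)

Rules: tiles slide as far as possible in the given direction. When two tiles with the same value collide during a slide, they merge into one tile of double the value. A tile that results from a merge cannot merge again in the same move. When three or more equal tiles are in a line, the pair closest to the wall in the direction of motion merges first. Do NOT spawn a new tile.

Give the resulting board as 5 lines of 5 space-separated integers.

Slide right:
row 0: [0, 2, 8, 8, 0] -> [0, 0, 0, 2, 16]
row 1: [0, 0, 0, 0, 0] -> [0, 0, 0, 0, 0]
row 2: [0, 64, 32, 8, 4] -> [0, 64, 32, 8, 4]
row 3: [16, 4, 16, 0, 32] -> [0, 16, 4, 16, 32]
row 4: [0, 64, 64, 0, 0] -> [0, 0, 0, 0, 128]

Answer:   0   0   0   2  16
  0   0   0   0   0
  0  64  32   8   4
  0  16   4  16  32
  0   0   0   0 128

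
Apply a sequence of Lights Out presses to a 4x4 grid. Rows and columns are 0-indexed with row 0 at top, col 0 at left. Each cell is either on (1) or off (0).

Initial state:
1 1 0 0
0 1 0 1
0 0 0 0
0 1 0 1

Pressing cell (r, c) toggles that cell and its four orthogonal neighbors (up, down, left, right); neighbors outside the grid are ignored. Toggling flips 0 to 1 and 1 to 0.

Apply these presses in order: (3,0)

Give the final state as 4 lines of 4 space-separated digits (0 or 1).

Answer: 1 1 0 0
0 1 0 1
1 0 0 0
1 0 0 1

Derivation:
After press 1 at (3,0):
1 1 0 0
0 1 0 1
1 0 0 0
1 0 0 1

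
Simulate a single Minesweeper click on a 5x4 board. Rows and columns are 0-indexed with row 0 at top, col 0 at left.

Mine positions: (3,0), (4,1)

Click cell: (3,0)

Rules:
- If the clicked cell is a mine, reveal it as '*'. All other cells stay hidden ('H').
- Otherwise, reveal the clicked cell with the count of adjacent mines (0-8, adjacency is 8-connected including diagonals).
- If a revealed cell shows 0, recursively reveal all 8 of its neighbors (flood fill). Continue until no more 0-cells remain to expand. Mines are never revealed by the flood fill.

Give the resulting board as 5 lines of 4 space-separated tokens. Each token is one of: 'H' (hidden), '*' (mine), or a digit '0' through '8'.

H H H H
H H H H
H H H H
* H H H
H H H H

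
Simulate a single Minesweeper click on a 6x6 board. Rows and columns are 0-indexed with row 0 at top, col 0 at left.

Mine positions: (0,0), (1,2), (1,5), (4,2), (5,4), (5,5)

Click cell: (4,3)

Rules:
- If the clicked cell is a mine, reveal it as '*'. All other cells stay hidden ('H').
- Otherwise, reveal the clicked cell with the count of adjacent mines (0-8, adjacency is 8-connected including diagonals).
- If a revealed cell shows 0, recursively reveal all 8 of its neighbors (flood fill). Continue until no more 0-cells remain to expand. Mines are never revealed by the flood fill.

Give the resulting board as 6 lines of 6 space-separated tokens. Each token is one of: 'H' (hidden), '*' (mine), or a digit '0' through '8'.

H H H H H H
H H H H H H
H H H H H H
H H H H H H
H H H 2 H H
H H H H H H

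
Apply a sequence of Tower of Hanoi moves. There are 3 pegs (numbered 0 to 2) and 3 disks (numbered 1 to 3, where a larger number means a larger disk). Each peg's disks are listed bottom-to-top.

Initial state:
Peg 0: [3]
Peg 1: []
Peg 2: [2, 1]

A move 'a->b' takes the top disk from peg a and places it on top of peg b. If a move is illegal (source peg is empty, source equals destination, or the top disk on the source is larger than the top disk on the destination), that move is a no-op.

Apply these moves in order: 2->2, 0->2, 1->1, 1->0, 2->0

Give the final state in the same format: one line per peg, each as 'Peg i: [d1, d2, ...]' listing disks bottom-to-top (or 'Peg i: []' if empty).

Answer: Peg 0: [3, 1]
Peg 1: []
Peg 2: [2]

Derivation:
After move 1 (2->2):
Peg 0: [3]
Peg 1: []
Peg 2: [2, 1]

After move 2 (0->2):
Peg 0: [3]
Peg 1: []
Peg 2: [2, 1]

After move 3 (1->1):
Peg 0: [3]
Peg 1: []
Peg 2: [2, 1]

After move 4 (1->0):
Peg 0: [3]
Peg 1: []
Peg 2: [2, 1]

After move 5 (2->0):
Peg 0: [3, 1]
Peg 1: []
Peg 2: [2]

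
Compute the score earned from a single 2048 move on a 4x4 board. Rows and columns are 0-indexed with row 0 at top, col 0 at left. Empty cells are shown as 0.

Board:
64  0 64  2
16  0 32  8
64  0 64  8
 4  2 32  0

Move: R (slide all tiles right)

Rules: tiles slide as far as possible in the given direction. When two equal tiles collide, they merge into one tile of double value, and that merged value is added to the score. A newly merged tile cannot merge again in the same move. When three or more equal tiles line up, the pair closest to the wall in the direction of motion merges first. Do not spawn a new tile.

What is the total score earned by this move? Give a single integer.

Answer: 256

Derivation:
Slide right:
row 0: [64, 0, 64, 2] -> [0, 0, 128, 2]  score +128 (running 128)
row 1: [16, 0, 32, 8] -> [0, 16, 32, 8]  score +0 (running 128)
row 2: [64, 0, 64, 8] -> [0, 0, 128, 8]  score +128 (running 256)
row 3: [4, 2, 32, 0] -> [0, 4, 2, 32]  score +0 (running 256)
Board after move:
  0   0 128   2
  0  16  32   8
  0   0 128   8
  0   4   2  32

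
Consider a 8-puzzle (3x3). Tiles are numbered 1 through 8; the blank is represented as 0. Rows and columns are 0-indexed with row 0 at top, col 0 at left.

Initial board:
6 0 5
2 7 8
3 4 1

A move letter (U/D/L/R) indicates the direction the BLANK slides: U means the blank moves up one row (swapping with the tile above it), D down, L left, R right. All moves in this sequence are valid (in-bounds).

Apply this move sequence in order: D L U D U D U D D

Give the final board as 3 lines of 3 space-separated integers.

Answer: 6 7 5
3 2 8
0 4 1

Derivation:
After move 1 (D):
6 7 5
2 0 8
3 4 1

After move 2 (L):
6 7 5
0 2 8
3 4 1

After move 3 (U):
0 7 5
6 2 8
3 4 1

After move 4 (D):
6 7 5
0 2 8
3 4 1

After move 5 (U):
0 7 5
6 2 8
3 4 1

After move 6 (D):
6 7 5
0 2 8
3 4 1

After move 7 (U):
0 7 5
6 2 8
3 4 1

After move 8 (D):
6 7 5
0 2 8
3 4 1

After move 9 (D):
6 7 5
3 2 8
0 4 1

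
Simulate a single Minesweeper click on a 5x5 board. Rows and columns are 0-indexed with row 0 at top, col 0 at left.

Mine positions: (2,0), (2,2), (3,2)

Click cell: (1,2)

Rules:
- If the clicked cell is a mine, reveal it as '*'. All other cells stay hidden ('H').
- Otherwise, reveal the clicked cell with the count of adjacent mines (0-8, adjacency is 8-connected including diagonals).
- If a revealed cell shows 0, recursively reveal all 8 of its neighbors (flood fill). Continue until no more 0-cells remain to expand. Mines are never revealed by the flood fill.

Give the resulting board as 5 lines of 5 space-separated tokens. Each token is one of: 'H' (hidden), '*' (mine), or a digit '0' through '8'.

H H H H H
H H 1 H H
H H H H H
H H H H H
H H H H H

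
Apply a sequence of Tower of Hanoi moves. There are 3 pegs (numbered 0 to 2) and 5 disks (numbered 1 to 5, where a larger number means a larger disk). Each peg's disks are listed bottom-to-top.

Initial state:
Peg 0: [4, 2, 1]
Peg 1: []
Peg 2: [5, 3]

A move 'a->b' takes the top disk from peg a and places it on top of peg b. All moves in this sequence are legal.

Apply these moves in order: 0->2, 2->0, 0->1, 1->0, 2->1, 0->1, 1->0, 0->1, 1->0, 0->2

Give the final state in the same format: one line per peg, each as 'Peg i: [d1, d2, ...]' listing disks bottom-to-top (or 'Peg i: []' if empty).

Answer: Peg 0: [4, 2]
Peg 1: [3]
Peg 2: [5, 1]

Derivation:
After move 1 (0->2):
Peg 0: [4, 2]
Peg 1: []
Peg 2: [5, 3, 1]

After move 2 (2->0):
Peg 0: [4, 2, 1]
Peg 1: []
Peg 2: [5, 3]

After move 3 (0->1):
Peg 0: [4, 2]
Peg 1: [1]
Peg 2: [5, 3]

After move 4 (1->0):
Peg 0: [4, 2, 1]
Peg 1: []
Peg 2: [5, 3]

After move 5 (2->1):
Peg 0: [4, 2, 1]
Peg 1: [3]
Peg 2: [5]

After move 6 (0->1):
Peg 0: [4, 2]
Peg 1: [3, 1]
Peg 2: [5]

After move 7 (1->0):
Peg 0: [4, 2, 1]
Peg 1: [3]
Peg 2: [5]

After move 8 (0->1):
Peg 0: [4, 2]
Peg 1: [3, 1]
Peg 2: [5]

After move 9 (1->0):
Peg 0: [4, 2, 1]
Peg 1: [3]
Peg 2: [5]

After move 10 (0->2):
Peg 0: [4, 2]
Peg 1: [3]
Peg 2: [5, 1]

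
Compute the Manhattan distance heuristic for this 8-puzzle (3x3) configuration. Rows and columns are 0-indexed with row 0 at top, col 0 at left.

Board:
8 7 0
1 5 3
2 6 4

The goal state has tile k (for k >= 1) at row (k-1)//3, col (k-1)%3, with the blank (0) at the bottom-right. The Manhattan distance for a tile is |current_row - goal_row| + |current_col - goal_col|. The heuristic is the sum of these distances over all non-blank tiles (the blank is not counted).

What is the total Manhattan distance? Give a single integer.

Answer: 16

Derivation:
Tile 8: at (0,0), goal (2,1), distance |0-2|+|0-1| = 3
Tile 7: at (0,1), goal (2,0), distance |0-2|+|1-0| = 3
Tile 1: at (1,0), goal (0,0), distance |1-0|+|0-0| = 1
Tile 5: at (1,1), goal (1,1), distance |1-1|+|1-1| = 0
Tile 3: at (1,2), goal (0,2), distance |1-0|+|2-2| = 1
Tile 2: at (2,0), goal (0,1), distance |2-0|+|0-1| = 3
Tile 6: at (2,1), goal (1,2), distance |2-1|+|1-2| = 2
Tile 4: at (2,2), goal (1,0), distance |2-1|+|2-0| = 3
Sum: 3 + 3 + 1 + 0 + 1 + 3 + 2 + 3 = 16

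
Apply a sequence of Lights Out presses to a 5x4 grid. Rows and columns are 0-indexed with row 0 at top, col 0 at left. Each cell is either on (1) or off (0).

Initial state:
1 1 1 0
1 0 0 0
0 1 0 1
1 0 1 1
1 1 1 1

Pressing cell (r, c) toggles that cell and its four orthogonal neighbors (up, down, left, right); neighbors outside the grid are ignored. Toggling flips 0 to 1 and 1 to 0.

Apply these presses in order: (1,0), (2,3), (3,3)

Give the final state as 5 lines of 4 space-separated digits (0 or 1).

After press 1 at (1,0):
0 1 1 0
0 1 0 0
1 1 0 1
1 0 1 1
1 1 1 1

After press 2 at (2,3):
0 1 1 0
0 1 0 1
1 1 1 0
1 0 1 0
1 1 1 1

After press 3 at (3,3):
0 1 1 0
0 1 0 1
1 1 1 1
1 0 0 1
1 1 1 0

Answer: 0 1 1 0
0 1 0 1
1 1 1 1
1 0 0 1
1 1 1 0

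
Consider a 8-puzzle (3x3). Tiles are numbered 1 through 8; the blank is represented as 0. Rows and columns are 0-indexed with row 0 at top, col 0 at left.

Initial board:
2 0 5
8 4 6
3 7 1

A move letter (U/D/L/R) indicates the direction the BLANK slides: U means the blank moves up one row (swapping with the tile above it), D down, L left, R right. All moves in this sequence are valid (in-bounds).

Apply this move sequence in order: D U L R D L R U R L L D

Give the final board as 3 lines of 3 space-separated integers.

Answer: 8 2 5
0 4 6
3 7 1

Derivation:
After move 1 (D):
2 4 5
8 0 6
3 7 1

After move 2 (U):
2 0 5
8 4 6
3 7 1

After move 3 (L):
0 2 5
8 4 6
3 7 1

After move 4 (R):
2 0 5
8 4 6
3 7 1

After move 5 (D):
2 4 5
8 0 6
3 7 1

After move 6 (L):
2 4 5
0 8 6
3 7 1

After move 7 (R):
2 4 5
8 0 6
3 7 1

After move 8 (U):
2 0 5
8 4 6
3 7 1

After move 9 (R):
2 5 0
8 4 6
3 7 1

After move 10 (L):
2 0 5
8 4 6
3 7 1

After move 11 (L):
0 2 5
8 4 6
3 7 1

After move 12 (D):
8 2 5
0 4 6
3 7 1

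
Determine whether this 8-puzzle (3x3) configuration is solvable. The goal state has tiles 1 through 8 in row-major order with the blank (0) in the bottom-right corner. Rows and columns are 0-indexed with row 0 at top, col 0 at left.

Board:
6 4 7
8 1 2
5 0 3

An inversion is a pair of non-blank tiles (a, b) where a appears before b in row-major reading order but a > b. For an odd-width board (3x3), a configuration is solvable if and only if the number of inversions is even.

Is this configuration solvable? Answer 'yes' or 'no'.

Inversions (pairs i<j in row-major order where tile[i] > tile[j] > 0): 17
17 is odd, so the puzzle is not solvable.

Answer: no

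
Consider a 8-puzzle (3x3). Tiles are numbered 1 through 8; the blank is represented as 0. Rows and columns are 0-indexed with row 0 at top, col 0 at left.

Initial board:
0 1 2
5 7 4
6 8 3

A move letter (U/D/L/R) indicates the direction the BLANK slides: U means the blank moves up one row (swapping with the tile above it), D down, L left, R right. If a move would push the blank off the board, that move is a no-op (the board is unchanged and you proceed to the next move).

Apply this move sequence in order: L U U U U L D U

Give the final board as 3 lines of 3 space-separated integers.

After move 1 (L):
0 1 2
5 7 4
6 8 3

After move 2 (U):
0 1 2
5 7 4
6 8 3

After move 3 (U):
0 1 2
5 7 4
6 8 3

After move 4 (U):
0 1 2
5 7 4
6 8 3

After move 5 (U):
0 1 2
5 7 4
6 8 3

After move 6 (L):
0 1 2
5 7 4
6 8 3

After move 7 (D):
5 1 2
0 7 4
6 8 3

After move 8 (U):
0 1 2
5 7 4
6 8 3

Answer: 0 1 2
5 7 4
6 8 3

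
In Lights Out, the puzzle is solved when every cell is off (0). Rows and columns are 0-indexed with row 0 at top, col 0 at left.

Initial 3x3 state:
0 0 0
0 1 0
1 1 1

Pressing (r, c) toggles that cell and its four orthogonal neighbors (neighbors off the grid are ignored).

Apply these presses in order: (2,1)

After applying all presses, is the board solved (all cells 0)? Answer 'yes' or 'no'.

After press 1 at (2,1):
0 0 0
0 0 0
0 0 0

Lights still on: 0

Answer: yes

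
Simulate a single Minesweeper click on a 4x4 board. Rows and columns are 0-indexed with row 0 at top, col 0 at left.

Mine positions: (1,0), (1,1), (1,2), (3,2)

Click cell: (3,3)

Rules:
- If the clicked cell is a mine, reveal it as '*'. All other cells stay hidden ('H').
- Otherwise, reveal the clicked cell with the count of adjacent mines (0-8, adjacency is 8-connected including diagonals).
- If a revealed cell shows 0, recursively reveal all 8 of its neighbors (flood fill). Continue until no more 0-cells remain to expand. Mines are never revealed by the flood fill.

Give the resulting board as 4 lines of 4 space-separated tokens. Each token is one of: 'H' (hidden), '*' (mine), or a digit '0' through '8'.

H H H H
H H H H
H H H H
H H H 1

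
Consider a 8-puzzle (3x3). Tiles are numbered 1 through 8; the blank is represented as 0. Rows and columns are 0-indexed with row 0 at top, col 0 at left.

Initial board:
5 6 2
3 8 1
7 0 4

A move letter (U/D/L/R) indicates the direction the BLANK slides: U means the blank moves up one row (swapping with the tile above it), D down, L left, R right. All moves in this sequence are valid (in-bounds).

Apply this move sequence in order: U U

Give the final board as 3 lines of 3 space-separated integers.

After move 1 (U):
5 6 2
3 0 1
7 8 4

After move 2 (U):
5 0 2
3 6 1
7 8 4

Answer: 5 0 2
3 6 1
7 8 4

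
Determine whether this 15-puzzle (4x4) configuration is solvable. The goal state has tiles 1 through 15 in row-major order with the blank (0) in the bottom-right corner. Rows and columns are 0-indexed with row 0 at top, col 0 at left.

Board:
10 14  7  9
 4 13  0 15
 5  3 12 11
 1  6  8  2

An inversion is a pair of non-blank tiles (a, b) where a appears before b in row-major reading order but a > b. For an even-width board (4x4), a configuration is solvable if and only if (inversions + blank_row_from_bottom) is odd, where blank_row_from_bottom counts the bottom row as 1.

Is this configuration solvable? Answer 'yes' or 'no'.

Inversions: 69
Blank is in row 1 (0-indexed from top), which is row 3 counting from the bottom (bottom = 1).
69 + 3 = 72, which is even, so the puzzle is not solvable.

Answer: no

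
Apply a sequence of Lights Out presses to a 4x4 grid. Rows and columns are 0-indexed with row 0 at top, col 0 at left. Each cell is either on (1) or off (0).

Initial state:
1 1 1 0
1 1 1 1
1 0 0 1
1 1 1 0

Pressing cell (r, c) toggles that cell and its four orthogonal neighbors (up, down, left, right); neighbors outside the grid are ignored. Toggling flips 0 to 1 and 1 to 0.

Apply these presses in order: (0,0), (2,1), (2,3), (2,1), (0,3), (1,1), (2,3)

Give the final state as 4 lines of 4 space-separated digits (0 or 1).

Answer: 0 1 0 1
1 0 0 0
1 1 0 1
1 1 1 0

Derivation:
After press 1 at (0,0):
0 0 1 0
0 1 1 1
1 0 0 1
1 1 1 0

After press 2 at (2,1):
0 0 1 0
0 0 1 1
0 1 1 1
1 0 1 0

After press 3 at (2,3):
0 0 1 0
0 0 1 0
0 1 0 0
1 0 1 1

After press 4 at (2,1):
0 0 1 0
0 1 1 0
1 0 1 0
1 1 1 1

After press 5 at (0,3):
0 0 0 1
0 1 1 1
1 0 1 0
1 1 1 1

After press 6 at (1,1):
0 1 0 1
1 0 0 1
1 1 1 0
1 1 1 1

After press 7 at (2,3):
0 1 0 1
1 0 0 0
1 1 0 1
1 1 1 0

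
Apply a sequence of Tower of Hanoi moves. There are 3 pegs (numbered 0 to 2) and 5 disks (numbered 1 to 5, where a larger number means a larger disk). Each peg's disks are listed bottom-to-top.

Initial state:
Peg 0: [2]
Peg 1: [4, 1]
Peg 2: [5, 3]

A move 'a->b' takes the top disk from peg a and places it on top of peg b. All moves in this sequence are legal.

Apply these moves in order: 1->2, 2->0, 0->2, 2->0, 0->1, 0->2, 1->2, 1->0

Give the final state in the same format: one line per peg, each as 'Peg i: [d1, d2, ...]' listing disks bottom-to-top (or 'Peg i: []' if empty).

After move 1 (1->2):
Peg 0: [2]
Peg 1: [4]
Peg 2: [5, 3, 1]

After move 2 (2->0):
Peg 0: [2, 1]
Peg 1: [4]
Peg 2: [5, 3]

After move 3 (0->2):
Peg 0: [2]
Peg 1: [4]
Peg 2: [5, 3, 1]

After move 4 (2->0):
Peg 0: [2, 1]
Peg 1: [4]
Peg 2: [5, 3]

After move 5 (0->1):
Peg 0: [2]
Peg 1: [4, 1]
Peg 2: [5, 3]

After move 6 (0->2):
Peg 0: []
Peg 1: [4, 1]
Peg 2: [5, 3, 2]

After move 7 (1->2):
Peg 0: []
Peg 1: [4]
Peg 2: [5, 3, 2, 1]

After move 8 (1->0):
Peg 0: [4]
Peg 1: []
Peg 2: [5, 3, 2, 1]

Answer: Peg 0: [4]
Peg 1: []
Peg 2: [5, 3, 2, 1]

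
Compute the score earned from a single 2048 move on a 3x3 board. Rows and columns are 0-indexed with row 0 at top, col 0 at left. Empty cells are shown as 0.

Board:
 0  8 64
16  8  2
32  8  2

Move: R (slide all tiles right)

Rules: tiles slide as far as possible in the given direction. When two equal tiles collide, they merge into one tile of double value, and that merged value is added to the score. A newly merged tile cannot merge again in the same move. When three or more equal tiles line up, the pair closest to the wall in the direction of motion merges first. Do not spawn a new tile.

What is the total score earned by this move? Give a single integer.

Answer: 0

Derivation:
Slide right:
row 0: [0, 8, 64] -> [0, 8, 64]  score +0 (running 0)
row 1: [16, 8, 2] -> [16, 8, 2]  score +0 (running 0)
row 2: [32, 8, 2] -> [32, 8, 2]  score +0 (running 0)
Board after move:
 0  8 64
16  8  2
32  8  2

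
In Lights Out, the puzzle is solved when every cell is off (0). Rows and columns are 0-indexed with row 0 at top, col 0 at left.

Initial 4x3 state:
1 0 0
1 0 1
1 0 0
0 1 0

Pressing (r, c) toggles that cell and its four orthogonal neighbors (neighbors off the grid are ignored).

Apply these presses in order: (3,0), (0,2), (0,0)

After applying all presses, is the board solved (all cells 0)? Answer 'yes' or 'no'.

Answer: no

Derivation:
After press 1 at (3,0):
1 0 0
1 0 1
0 0 0
1 0 0

After press 2 at (0,2):
1 1 1
1 0 0
0 0 0
1 0 0

After press 3 at (0,0):
0 0 1
0 0 0
0 0 0
1 0 0

Lights still on: 2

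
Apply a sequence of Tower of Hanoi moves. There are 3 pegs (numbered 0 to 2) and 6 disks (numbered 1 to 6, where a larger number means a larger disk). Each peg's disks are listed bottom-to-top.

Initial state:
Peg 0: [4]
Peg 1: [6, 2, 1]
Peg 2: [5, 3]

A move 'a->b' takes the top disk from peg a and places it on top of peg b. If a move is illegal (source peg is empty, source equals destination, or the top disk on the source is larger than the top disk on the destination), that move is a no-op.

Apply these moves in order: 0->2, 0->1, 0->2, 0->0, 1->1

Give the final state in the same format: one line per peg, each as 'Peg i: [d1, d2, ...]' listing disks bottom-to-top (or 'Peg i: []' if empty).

Answer: Peg 0: [4]
Peg 1: [6, 2, 1]
Peg 2: [5, 3]

Derivation:
After move 1 (0->2):
Peg 0: [4]
Peg 1: [6, 2, 1]
Peg 2: [5, 3]

After move 2 (0->1):
Peg 0: [4]
Peg 1: [6, 2, 1]
Peg 2: [5, 3]

After move 3 (0->2):
Peg 0: [4]
Peg 1: [6, 2, 1]
Peg 2: [5, 3]

After move 4 (0->0):
Peg 0: [4]
Peg 1: [6, 2, 1]
Peg 2: [5, 3]

After move 5 (1->1):
Peg 0: [4]
Peg 1: [6, 2, 1]
Peg 2: [5, 3]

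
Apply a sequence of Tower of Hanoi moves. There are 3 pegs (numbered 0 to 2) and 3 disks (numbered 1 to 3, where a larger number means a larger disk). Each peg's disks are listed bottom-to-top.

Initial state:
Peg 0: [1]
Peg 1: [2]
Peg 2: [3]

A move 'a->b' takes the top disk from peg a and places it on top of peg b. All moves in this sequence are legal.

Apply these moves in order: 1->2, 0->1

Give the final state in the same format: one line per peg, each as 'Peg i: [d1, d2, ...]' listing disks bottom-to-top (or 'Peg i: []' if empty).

After move 1 (1->2):
Peg 0: [1]
Peg 1: []
Peg 2: [3, 2]

After move 2 (0->1):
Peg 0: []
Peg 1: [1]
Peg 2: [3, 2]

Answer: Peg 0: []
Peg 1: [1]
Peg 2: [3, 2]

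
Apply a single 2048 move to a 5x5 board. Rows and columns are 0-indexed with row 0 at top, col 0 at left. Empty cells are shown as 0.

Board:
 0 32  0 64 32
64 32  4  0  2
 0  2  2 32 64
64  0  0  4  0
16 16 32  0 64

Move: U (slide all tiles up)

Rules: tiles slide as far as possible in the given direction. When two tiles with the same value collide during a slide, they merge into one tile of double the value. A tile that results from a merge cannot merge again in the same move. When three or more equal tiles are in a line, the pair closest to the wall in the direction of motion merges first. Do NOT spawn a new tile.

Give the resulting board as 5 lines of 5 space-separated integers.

Answer: 128  64   4  64  32
 16   2   2  32   2
  0  16  32   4 128
  0   0   0   0   0
  0   0   0   0   0

Derivation:
Slide up:
col 0: [0, 64, 0, 64, 16] -> [128, 16, 0, 0, 0]
col 1: [32, 32, 2, 0, 16] -> [64, 2, 16, 0, 0]
col 2: [0, 4, 2, 0, 32] -> [4, 2, 32, 0, 0]
col 3: [64, 0, 32, 4, 0] -> [64, 32, 4, 0, 0]
col 4: [32, 2, 64, 0, 64] -> [32, 2, 128, 0, 0]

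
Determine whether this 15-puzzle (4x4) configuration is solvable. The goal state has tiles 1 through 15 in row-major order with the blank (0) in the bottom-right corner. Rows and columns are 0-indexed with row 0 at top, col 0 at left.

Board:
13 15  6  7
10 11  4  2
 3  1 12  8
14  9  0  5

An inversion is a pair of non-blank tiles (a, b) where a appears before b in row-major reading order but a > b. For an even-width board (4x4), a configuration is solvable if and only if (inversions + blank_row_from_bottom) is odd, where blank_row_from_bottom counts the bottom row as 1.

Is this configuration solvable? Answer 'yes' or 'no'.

Answer: no

Derivation:
Inversions: 61
Blank is in row 3 (0-indexed from top), which is row 1 counting from the bottom (bottom = 1).
61 + 1 = 62, which is even, so the puzzle is not solvable.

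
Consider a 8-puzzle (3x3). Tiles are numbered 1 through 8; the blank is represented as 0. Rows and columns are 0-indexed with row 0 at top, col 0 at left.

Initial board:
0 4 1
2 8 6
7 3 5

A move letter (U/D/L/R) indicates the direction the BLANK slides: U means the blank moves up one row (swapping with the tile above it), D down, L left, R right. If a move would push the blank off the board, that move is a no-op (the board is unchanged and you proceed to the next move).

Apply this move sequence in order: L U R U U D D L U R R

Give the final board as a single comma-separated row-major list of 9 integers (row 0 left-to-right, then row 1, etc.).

Answer: 4, 8, 1, 3, 6, 0, 2, 7, 5

Derivation:
After move 1 (L):
0 4 1
2 8 6
7 3 5

After move 2 (U):
0 4 1
2 8 6
7 3 5

After move 3 (R):
4 0 1
2 8 6
7 3 5

After move 4 (U):
4 0 1
2 8 6
7 3 5

After move 5 (U):
4 0 1
2 8 6
7 3 5

After move 6 (D):
4 8 1
2 0 6
7 3 5

After move 7 (D):
4 8 1
2 3 6
7 0 5

After move 8 (L):
4 8 1
2 3 6
0 7 5

After move 9 (U):
4 8 1
0 3 6
2 7 5

After move 10 (R):
4 8 1
3 0 6
2 7 5

After move 11 (R):
4 8 1
3 6 0
2 7 5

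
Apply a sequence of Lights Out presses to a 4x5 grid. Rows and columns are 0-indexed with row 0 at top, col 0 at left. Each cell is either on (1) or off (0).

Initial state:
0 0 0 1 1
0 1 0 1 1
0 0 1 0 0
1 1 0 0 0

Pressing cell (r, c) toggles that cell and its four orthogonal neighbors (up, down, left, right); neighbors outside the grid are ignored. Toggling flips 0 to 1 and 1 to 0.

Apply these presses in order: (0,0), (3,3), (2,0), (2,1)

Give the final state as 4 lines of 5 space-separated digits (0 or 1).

After press 1 at (0,0):
1 1 0 1 1
1 1 0 1 1
0 0 1 0 0
1 1 0 0 0

After press 2 at (3,3):
1 1 0 1 1
1 1 0 1 1
0 0 1 1 0
1 1 1 1 1

After press 3 at (2,0):
1 1 0 1 1
0 1 0 1 1
1 1 1 1 0
0 1 1 1 1

After press 4 at (2,1):
1 1 0 1 1
0 0 0 1 1
0 0 0 1 0
0 0 1 1 1

Answer: 1 1 0 1 1
0 0 0 1 1
0 0 0 1 0
0 0 1 1 1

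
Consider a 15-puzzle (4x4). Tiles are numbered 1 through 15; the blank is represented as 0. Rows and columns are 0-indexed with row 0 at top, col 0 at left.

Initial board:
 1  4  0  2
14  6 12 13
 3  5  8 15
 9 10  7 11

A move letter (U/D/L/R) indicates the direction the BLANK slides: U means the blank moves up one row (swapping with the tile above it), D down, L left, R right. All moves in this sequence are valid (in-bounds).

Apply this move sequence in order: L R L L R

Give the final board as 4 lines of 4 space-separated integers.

After move 1 (L):
 1  0  4  2
14  6 12 13
 3  5  8 15
 9 10  7 11

After move 2 (R):
 1  4  0  2
14  6 12 13
 3  5  8 15
 9 10  7 11

After move 3 (L):
 1  0  4  2
14  6 12 13
 3  5  8 15
 9 10  7 11

After move 4 (L):
 0  1  4  2
14  6 12 13
 3  5  8 15
 9 10  7 11

After move 5 (R):
 1  0  4  2
14  6 12 13
 3  5  8 15
 9 10  7 11

Answer:  1  0  4  2
14  6 12 13
 3  5  8 15
 9 10  7 11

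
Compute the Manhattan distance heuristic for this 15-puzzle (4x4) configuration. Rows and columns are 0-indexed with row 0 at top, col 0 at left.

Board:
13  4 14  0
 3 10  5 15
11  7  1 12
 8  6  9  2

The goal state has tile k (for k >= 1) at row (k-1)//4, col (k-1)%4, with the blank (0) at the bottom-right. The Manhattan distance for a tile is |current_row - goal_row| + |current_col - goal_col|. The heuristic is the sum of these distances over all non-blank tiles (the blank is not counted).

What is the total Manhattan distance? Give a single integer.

Answer: 41

Derivation:
Tile 13: at (0,0), goal (3,0), distance |0-3|+|0-0| = 3
Tile 4: at (0,1), goal (0,3), distance |0-0|+|1-3| = 2
Tile 14: at (0,2), goal (3,1), distance |0-3|+|2-1| = 4
Tile 3: at (1,0), goal (0,2), distance |1-0|+|0-2| = 3
Tile 10: at (1,1), goal (2,1), distance |1-2|+|1-1| = 1
Tile 5: at (1,2), goal (1,0), distance |1-1|+|2-0| = 2
Tile 15: at (1,3), goal (3,2), distance |1-3|+|3-2| = 3
Tile 11: at (2,0), goal (2,2), distance |2-2|+|0-2| = 2
Tile 7: at (2,1), goal (1,2), distance |2-1|+|1-2| = 2
Tile 1: at (2,2), goal (0,0), distance |2-0|+|2-0| = 4
Tile 12: at (2,3), goal (2,3), distance |2-2|+|3-3| = 0
Tile 8: at (3,0), goal (1,3), distance |3-1|+|0-3| = 5
Tile 6: at (3,1), goal (1,1), distance |3-1|+|1-1| = 2
Tile 9: at (3,2), goal (2,0), distance |3-2|+|2-0| = 3
Tile 2: at (3,3), goal (0,1), distance |3-0|+|3-1| = 5
Sum: 3 + 2 + 4 + 3 + 1 + 2 + 3 + 2 + 2 + 4 + 0 + 5 + 2 + 3 + 5 = 41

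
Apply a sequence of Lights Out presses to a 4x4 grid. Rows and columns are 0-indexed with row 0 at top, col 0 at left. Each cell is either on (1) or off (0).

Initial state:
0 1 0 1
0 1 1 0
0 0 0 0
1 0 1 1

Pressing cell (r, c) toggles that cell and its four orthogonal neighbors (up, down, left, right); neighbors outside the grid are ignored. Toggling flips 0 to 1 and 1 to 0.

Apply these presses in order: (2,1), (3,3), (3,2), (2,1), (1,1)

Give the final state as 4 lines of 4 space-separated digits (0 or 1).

After press 1 at (2,1):
0 1 0 1
0 0 1 0
1 1 1 0
1 1 1 1

After press 2 at (3,3):
0 1 0 1
0 0 1 0
1 1 1 1
1 1 0 0

After press 3 at (3,2):
0 1 0 1
0 0 1 0
1 1 0 1
1 0 1 1

After press 4 at (2,1):
0 1 0 1
0 1 1 0
0 0 1 1
1 1 1 1

After press 5 at (1,1):
0 0 0 1
1 0 0 0
0 1 1 1
1 1 1 1

Answer: 0 0 0 1
1 0 0 0
0 1 1 1
1 1 1 1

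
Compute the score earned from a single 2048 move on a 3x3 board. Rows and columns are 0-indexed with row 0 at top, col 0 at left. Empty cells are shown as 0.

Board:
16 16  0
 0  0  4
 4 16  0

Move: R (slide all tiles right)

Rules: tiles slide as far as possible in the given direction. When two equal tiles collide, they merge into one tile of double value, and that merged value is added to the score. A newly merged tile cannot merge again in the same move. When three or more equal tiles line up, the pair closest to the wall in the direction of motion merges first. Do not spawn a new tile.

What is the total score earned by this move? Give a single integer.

Slide right:
row 0: [16, 16, 0] -> [0, 0, 32]  score +32 (running 32)
row 1: [0, 0, 4] -> [0, 0, 4]  score +0 (running 32)
row 2: [4, 16, 0] -> [0, 4, 16]  score +0 (running 32)
Board after move:
 0  0 32
 0  0  4
 0  4 16

Answer: 32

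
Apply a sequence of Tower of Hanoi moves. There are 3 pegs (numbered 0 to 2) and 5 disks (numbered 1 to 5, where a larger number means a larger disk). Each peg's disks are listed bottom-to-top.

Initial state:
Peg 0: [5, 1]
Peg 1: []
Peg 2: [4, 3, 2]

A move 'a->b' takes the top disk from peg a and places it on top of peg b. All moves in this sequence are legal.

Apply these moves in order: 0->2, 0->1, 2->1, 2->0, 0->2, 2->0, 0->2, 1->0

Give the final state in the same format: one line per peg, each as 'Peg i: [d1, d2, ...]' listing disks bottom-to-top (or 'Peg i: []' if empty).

Answer: Peg 0: [1]
Peg 1: [5]
Peg 2: [4, 3, 2]

Derivation:
After move 1 (0->2):
Peg 0: [5]
Peg 1: []
Peg 2: [4, 3, 2, 1]

After move 2 (0->1):
Peg 0: []
Peg 1: [5]
Peg 2: [4, 3, 2, 1]

After move 3 (2->1):
Peg 0: []
Peg 1: [5, 1]
Peg 2: [4, 3, 2]

After move 4 (2->0):
Peg 0: [2]
Peg 1: [5, 1]
Peg 2: [4, 3]

After move 5 (0->2):
Peg 0: []
Peg 1: [5, 1]
Peg 2: [4, 3, 2]

After move 6 (2->0):
Peg 0: [2]
Peg 1: [5, 1]
Peg 2: [4, 3]

After move 7 (0->2):
Peg 0: []
Peg 1: [5, 1]
Peg 2: [4, 3, 2]

After move 8 (1->0):
Peg 0: [1]
Peg 1: [5]
Peg 2: [4, 3, 2]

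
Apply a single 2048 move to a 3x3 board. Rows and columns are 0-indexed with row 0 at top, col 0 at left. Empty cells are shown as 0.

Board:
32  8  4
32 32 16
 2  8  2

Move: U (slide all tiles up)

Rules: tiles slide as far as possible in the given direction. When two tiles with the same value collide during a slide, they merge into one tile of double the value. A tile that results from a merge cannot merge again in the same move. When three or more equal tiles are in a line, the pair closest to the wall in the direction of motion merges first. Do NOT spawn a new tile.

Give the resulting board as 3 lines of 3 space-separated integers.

Answer: 64  8  4
 2 32 16
 0  8  2

Derivation:
Slide up:
col 0: [32, 32, 2] -> [64, 2, 0]
col 1: [8, 32, 8] -> [8, 32, 8]
col 2: [4, 16, 2] -> [4, 16, 2]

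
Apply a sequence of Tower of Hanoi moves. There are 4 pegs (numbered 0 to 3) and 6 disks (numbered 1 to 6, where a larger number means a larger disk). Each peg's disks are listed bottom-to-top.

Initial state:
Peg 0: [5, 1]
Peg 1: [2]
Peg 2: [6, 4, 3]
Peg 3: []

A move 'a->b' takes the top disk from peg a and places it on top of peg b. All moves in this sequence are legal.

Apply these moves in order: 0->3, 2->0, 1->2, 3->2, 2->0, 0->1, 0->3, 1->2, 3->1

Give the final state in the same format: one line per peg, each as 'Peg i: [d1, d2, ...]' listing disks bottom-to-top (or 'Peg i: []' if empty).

Answer: Peg 0: [5]
Peg 1: [3]
Peg 2: [6, 4, 2, 1]
Peg 3: []

Derivation:
After move 1 (0->3):
Peg 0: [5]
Peg 1: [2]
Peg 2: [6, 4, 3]
Peg 3: [1]

After move 2 (2->0):
Peg 0: [5, 3]
Peg 1: [2]
Peg 2: [6, 4]
Peg 3: [1]

After move 3 (1->2):
Peg 0: [5, 3]
Peg 1: []
Peg 2: [6, 4, 2]
Peg 3: [1]

After move 4 (3->2):
Peg 0: [5, 3]
Peg 1: []
Peg 2: [6, 4, 2, 1]
Peg 3: []

After move 5 (2->0):
Peg 0: [5, 3, 1]
Peg 1: []
Peg 2: [6, 4, 2]
Peg 3: []

After move 6 (0->1):
Peg 0: [5, 3]
Peg 1: [1]
Peg 2: [6, 4, 2]
Peg 3: []

After move 7 (0->3):
Peg 0: [5]
Peg 1: [1]
Peg 2: [6, 4, 2]
Peg 3: [3]

After move 8 (1->2):
Peg 0: [5]
Peg 1: []
Peg 2: [6, 4, 2, 1]
Peg 3: [3]

After move 9 (3->1):
Peg 0: [5]
Peg 1: [3]
Peg 2: [6, 4, 2, 1]
Peg 3: []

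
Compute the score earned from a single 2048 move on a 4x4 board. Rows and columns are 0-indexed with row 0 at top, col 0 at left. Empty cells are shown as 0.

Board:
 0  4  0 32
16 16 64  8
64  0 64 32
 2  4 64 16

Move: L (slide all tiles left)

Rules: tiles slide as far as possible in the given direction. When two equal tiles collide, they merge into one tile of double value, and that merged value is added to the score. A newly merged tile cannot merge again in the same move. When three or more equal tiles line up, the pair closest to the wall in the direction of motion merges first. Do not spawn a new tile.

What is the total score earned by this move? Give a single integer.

Answer: 160

Derivation:
Slide left:
row 0: [0, 4, 0, 32] -> [4, 32, 0, 0]  score +0 (running 0)
row 1: [16, 16, 64, 8] -> [32, 64, 8, 0]  score +32 (running 32)
row 2: [64, 0, 64, 32] -> [128, 32, 0, 0]  score +128 (running 160)
row 3: [2, 4, 64, 16] -> [2, 4, 64, 16]  score +0 (running 160)
Board after move:
  4  32   0   0
 32  64   8   0
128  32   0   0
  2   4  64  16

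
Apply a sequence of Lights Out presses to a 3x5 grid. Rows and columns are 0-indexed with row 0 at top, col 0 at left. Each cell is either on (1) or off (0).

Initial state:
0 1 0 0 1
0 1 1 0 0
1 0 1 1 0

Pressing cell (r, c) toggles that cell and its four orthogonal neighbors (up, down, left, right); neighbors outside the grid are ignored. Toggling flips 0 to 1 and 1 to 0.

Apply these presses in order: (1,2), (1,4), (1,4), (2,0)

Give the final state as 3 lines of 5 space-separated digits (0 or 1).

Answer: 0 1 1 0 1
1 0 0 1 0
0 1 0 1 0

Derivation:
After press 1 at (1,2):
0 1 1 0 1
0 0 0 1 0
1 0 0 1 0

After press 2 at (1,4):
0 1 1 0 0
0 0 0 0 1
1 0 0 1 1

After press 3 at (1,4):
0 1 1 0 1
0 0 0 1 0
1 0 0 1 0

After press 4 at (2,0):
0 1 1 0 1
1 0 0 1 0
0 1 0 1 0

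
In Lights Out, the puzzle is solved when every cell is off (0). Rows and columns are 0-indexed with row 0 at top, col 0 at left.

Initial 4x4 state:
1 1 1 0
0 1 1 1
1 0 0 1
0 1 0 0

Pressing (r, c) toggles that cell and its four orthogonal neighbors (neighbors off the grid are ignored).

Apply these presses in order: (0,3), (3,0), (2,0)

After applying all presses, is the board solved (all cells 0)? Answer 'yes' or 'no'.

After press 1 at (0,3):
1 1 0 1
0 1 1 0
1 0 0 1
0 1 0 0

After press 2 at (3,0):
1 1 0 1
0 1 1 0
0 0 0 1
1 0 0 0

After press 3 at (2,0):
1 1 0 1
1 1 1 0
1 1 0 1
0 0 0 0

Lights still on: 9

Answer: no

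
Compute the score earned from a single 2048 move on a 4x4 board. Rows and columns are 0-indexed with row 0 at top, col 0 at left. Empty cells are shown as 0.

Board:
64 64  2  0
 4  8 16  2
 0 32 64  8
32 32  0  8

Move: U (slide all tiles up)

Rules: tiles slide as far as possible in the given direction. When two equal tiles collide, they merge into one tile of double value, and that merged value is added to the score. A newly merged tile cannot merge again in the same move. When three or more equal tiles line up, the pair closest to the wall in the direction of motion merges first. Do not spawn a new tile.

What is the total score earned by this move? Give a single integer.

Slide up:
col 0: [64, 4, 0, 32] -> [64, 4, 32, 0]  score +0 (running 0)
col 1: [64, 8, 32, 32] -> [64, 8, 64, 0]  score +64 (running 64)
col 2: [2, 16, 64, 0] -> [2, 16, 64, 0]  score +0 (running 64)
col 3: [0, 2, 8, 8] -> [2, 16, 0, 0]  score +16 (running 80)
Board after move:
64 64  2  2
 4  8 16 16
32 64 64  0
 0  0  0  0

Answer: 80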